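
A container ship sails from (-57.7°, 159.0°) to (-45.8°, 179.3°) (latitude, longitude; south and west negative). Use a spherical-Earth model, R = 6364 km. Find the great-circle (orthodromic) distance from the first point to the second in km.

cos σ = sin φ₁ sin φ₂ + cos φ₁ cos φ₂ cos Δλ
      = sin(-57.70°)sin(-45.80°) + cos(-57.70°)cos(-45.80°)cos(20.30°) = 0.9554
σ = 17.182° → d = Rσ = 6364·0.29988 = 1908 km

1908 km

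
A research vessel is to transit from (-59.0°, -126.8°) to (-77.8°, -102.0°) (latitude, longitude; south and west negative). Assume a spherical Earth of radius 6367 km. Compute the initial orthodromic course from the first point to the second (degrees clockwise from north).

165.3°

θ = atan2( sin Δλ·cos φ₂ ,  cos φ₁ sin φ₂ − sin φ₁ cos φ₂ cos Δλ )
  = atan2(+0.0886, -0.3390) = 165.35°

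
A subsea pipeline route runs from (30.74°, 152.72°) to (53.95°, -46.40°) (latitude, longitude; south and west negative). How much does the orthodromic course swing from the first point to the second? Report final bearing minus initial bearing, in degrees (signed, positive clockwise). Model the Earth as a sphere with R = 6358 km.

Initial bearing θ₁ = atan2(sin Δλ cos φ₂, cos φ₁ sin φ₂ − sin φ₁ cos φ₂ cos Δλ) = 11.14°
Final bearing θ₂ = (initial bearing from the destination back to the start) + 180° = 163.61°
Δθ = θ₂ − θ₁ = +152.5°

+152.5°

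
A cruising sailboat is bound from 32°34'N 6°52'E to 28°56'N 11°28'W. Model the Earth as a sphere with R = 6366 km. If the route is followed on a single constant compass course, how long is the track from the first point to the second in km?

Rhumb course C = atan2(Δλ, Δψ) with Δψ = ln[tan(π/4+φ₂/2)/tan(π/4+φ₁/2)] = -0.0738, Δλ = -0.3200 → C = 257.01°
d = R·|Δφ| / |cos C| = 6366·0.06341 / 0.22477 = 1796 km

1796 km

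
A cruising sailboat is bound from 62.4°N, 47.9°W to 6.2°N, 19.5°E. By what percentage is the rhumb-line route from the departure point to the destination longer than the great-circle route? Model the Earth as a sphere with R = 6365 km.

2.3%

Great circle: σ = 1.2946 rad → d_gc = Rσ = 8240.0 km
Rhumb: Δφ = -0.9809, Δλ = +1.1764, Δψ = -1.2955, q = Δφ/Δψ = 0.7571 → d_rh = R√(Δφ²+q²Δλ²) = 8433.0 km
Excess = (8433.0 − 8240.0) / 8240.0 = 193.0 / 8240.0 = 2.34% ≈ 2.3%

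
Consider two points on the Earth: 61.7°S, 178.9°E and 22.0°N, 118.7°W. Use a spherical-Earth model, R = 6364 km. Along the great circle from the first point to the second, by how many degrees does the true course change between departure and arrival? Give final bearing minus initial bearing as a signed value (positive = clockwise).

-30.9°

Initial bearing θ₁ = atan2(sin Δλ cos φ₂, cos φ₁ sin φ₂ − sin φ₁ cos φ₂ cos Δλ) = 55.92°
Final bearing θ₂ = (initial bearing from the destination back to the start) + 180° = 25.06°
Δθ = θ₂ − θ₁ = -30.9°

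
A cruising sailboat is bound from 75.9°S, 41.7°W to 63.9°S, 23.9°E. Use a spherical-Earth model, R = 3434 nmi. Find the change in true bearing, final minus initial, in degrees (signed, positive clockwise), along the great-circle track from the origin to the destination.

-62.6°

Initial bearing θ₁ = atan2(sin Δλ cos φ₂, cos φ₁ sin φ₂ − sin φ₁ cos φ₂ cos Δλ) = 96.06°
Final bearing θ₂ = (initial bearing from the destination back to the start) + 180° = 33.41°
Δθ = θ₂ − θ₁ = -62.6°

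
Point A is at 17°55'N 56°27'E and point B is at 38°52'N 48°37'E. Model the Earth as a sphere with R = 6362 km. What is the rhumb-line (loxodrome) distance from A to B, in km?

Δψ = ln[tan(π/4+φ₂/2)/tan(π/4+φ₁/2)] = +0.4194;  Δφ = +0.3656 rad,  Δλ = -0.1367 rad
q = Δφ/Δψ = 0.8719
d = R·√(Δφ² + q²Δλ²) = 6362·0.38459 = 2447 km

2447 km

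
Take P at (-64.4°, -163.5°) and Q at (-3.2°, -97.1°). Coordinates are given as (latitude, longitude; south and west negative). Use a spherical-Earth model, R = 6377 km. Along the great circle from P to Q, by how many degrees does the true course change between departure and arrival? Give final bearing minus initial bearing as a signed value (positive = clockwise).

Initial bearing θ₁ = atan2(sin Δλ cos φ₂, cos φ₁ sin φ₂ − sin φ₁ cos φ₂ cos Δλ) = 69.81°
Final bearing θ₂ = (initial bearing from the destination back to the start) + 180° = 23.97°
Δθ = θ₂ − θ₁ = -45.8°

-45.8°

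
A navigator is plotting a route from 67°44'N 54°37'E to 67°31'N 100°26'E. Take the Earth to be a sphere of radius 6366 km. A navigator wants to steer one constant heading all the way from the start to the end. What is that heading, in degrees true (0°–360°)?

Δψ = ln[tan(π/4+φ₂/2)/tan(π/4+φ₁/2)] = -0.0099
Δλ = +0.7997 rad (taken the short way round)
course = atan2(Δλ, Δψ) = 90.71°

90.7°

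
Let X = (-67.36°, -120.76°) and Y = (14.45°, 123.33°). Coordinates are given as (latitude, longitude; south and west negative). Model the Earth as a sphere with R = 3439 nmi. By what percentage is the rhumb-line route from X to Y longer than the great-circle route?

6.7%

Great circle: σ = 1.9749 rad → d_gc = Rσ = 6791.7 nmi
Rhumb: Δφ = +1.4279, Δλ = -2.0230, Δψ = +1.8634, q = Δφ/Δψ = 0.7662 → d_rh = R√(Δφ²+q²Δλ²) = 7247.8 nmi
Excess = (7247.8 − 6791.7) / 6791.7 = 456.1 / 6791.7 = 6.72% ≈ 6.7%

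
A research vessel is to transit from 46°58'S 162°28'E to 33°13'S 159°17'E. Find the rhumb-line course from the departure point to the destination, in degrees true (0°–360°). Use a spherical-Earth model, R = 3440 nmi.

Δψ = ln[tan(π/4+φ₂/2)/tan(π/4+φ₁/2)] = +0.3155
Δλ = -0.0556 rad (taken the short way round)
course = atan2(Δλ, Δψ) = 350.01°

350.0°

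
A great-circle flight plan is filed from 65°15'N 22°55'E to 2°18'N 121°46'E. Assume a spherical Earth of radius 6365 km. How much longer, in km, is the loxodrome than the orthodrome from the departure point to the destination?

Great circle: cos σ = sin φ₁ sin φ₂ + cos φ₁ cos φ₂ cos Δλ,  σ = 1.5987 rad → d_gc = 10175.8 km
Rhumb line: Δψ = -1.4767, q = Δφ/Δψ = 0.7440, d_rh = R√(Δφ²+q²Δλ²) = 10754.5 km
Excess = 10754.5 − 10175.8 = 578.7 ≈ 579 km

579 km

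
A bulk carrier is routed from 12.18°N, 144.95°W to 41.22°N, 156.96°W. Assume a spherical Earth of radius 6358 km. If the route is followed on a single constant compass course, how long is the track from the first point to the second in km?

3429 km

Rhumb course C = atan2(Δλ, Δψ) with Δψ = ln[tan(π/4+φ₂/2)/tan(π/4+φ₁/2)] = +0.5768, Δλ = -0.2096 → C = 340.03°
d = R·|Δφ| / |cos C| = 6358·0.50684 / 0.93985 = 3429 km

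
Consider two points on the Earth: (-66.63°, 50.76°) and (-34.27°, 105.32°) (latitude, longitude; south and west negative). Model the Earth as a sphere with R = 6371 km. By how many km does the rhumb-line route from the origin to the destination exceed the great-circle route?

Great circle: cos σ = sin φ₁ sin φ₂ + cos φ₁ cos φ₂ cos Δλ,  σ = 0.7856 rad → d_gc = 5005.0 km
Rhumb line: Δψ = +0.9386, q = Δφ/Δψ = 0.6018, d_rh = R√(Δφ²+q²Δλ²) = 5125.9 km
Excess = 5125.9 − 5005.0 = 120.9 ≈ 121 km

121 km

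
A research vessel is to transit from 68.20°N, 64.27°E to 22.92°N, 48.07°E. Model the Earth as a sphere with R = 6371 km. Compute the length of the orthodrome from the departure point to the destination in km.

5156 km

cos σ = sin φ₁ sin φ₂ + cos φ₁ cos φ₂ cos Δλ
      = sin(68.20°)sin(22.92°) + cos(68.20°)cos(22.92°)cos(-16.20°) = 0.6901
σ = 46.365° → d = Rσ = 6371·0.80922 = 5156 km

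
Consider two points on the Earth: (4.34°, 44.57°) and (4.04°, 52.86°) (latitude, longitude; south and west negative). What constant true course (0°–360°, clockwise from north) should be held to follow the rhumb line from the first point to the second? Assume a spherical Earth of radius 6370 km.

Meridional parts: M(φ₁)=+0.0758, M(φ₂)=+0.0706 → ΔM = -0.0053;  Δλ = +0.1447 rad
tan C = Δλ / ΔM = -27.5594 → C = 92.08°

92.1°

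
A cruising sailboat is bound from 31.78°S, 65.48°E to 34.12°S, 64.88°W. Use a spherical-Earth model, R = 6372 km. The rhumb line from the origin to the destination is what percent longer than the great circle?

Great circle: σ = 1.7318 rad → d_gc = Rσ = 11035.1 km
Rhumb: Δφ = -0.0408, Δλ = -2.2752, Δψ = -0.0487, q = Δφ/Δψ = 0.8390 → d_rh = R√(Δφ²+q²Δλ²) = 12166.9 km
Excess = (12166.9 − 11035.1) / 11035.1 = 1131.8 / 11035.1 = 10.26% ≈ 10.3%

10.3%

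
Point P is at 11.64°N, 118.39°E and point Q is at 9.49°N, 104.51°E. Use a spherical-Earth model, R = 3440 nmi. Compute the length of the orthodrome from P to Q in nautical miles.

Haversine: a = sin²(Δφ/2)+cos φ₁ cos φ₂ sin²(Δλ/2) = 0.01446;  σ = 2·atan2(√a,√(1−a))
σ = 13.811° → d = Rσ = 3440·0.24105 = 829 nmi

829 nmi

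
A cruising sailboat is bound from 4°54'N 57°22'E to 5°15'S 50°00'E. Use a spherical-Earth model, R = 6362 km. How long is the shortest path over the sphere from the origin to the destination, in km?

1392 km

cos σ = sin φ₁ sin φ₂ + cos φ₁ cos φ₂ cos Δλ
      = sin(4.90°)sin(-5.25°) + cos(4.90°)cos(-5.25°)cos(-7.37°) = 0.9762
σ = 12.536° → d = Rσ = 6362·0.21879 = 1392 km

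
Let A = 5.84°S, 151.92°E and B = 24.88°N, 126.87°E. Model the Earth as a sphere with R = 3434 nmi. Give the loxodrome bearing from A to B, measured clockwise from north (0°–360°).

Δψ = ln[tan(π/4+φ₂/2)/tan(π/4+φ₁/2)] = +0.5507
Δλ = -0.4372 rad (taken the short way round)
course = atan2(Δλ, Δψ) = 321.55°

321.6°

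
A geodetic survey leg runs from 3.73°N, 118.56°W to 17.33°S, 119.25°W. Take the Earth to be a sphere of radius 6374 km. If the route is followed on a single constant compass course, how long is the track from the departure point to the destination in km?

2344 km

Rhumb course C = atan2(Δλ, Δψ) with Δψ = ln[tan(π/4+φ₂/2)/tan(π/4+φ₁/2)] = -0.3723, Δλ = -0.0120 → C = 181.85°
d = R·|Δφ| / |cos C| = 6374·0.36757 / 0.99948 = 2344 km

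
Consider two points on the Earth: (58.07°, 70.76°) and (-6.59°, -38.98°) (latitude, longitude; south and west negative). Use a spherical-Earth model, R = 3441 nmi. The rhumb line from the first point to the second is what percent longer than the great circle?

Great circle: σ = 1.8492 rad → d_gc = Rσ = 6363.2 nmi
Rhumb: Δφ = -1.1285, Δλ = -1.9153, Δψ = -1.3667, q = Δφ/Δψ = 0.8257 → d_rh = R√(Δφ²+q²Δλ²) = 6685.4 nmi
Excess = (6685.4 − 6363.2) / 6363.2 = 322.2 / 6363.2 = 5.06% ≈ 5.1%

5.1%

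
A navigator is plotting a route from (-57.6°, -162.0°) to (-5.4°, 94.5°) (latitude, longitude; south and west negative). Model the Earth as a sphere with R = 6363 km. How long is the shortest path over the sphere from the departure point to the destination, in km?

10282 km

cos σ = sin φ₁ sin φ₂ + cos φ₁ cos φ₂ cos Δλ
      = sin(-57.60°)sin(-5.40°) + cos(-57.60°)cos(-5.40°)cos(-103.50°) = -0.0451
σ = 92.583° → d = Rσ = 6363·1.61588 = 10282 km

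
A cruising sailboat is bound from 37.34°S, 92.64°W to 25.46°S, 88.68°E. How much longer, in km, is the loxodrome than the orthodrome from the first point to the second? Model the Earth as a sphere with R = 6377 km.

3930 km

Great circle: cos σ = sin φ₁ sin φ₂ + cos φ₁ cos φ₂ cos Δλ,  σ = 2.0453 rad → d_gc = 13043.0 km
Rhumb line: Δψ = +0.2437, q = Δφ/Δψ = 0.8509, d_rh = R√(Δφ²+q²Δλ²) = 16973.0 km
Excess = 16973.0 − 13043.0 = 3930.0 ≈ 3930 km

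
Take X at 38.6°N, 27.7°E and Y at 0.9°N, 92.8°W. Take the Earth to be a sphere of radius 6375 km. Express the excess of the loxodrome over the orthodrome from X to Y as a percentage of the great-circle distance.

Great circle: σ = 1.9680 rad → d_gc = Rσ = 12545.7 km
Rhumb: Δφ = -0.6580, Δλ = -2.1031, Δψ = -0.7156, q = Δφ/Δψ = 0.9195 → d_rh = R√(Δφ²+q²Δλ²) = 13021.7 km
Excess = (13021.7 − 12545.7) / 12545.7 = 476.0 / 12545.7 = 3.79% ≈ 3.8%

3.8%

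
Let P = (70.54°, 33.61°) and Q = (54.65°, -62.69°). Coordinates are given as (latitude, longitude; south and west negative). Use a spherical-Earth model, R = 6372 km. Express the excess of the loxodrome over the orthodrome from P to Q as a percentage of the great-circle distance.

Great circle: σ = 0.7259 rad → d_gc = Rσ = 4625.6 km
Rhumb: Δφ = -0.2773, Δλ = -1.6808, Δψ = -0.6197, q = Δφ/Δψ = 0.4475 → d_rh = R√(Δφ²+q²Δλ²) = 5108.3 km
Excess = (5108.3 − 4625.6) / 4625.6 = 482.7 / 4625.6 = 10.44% ≈ 10.4%

10.4%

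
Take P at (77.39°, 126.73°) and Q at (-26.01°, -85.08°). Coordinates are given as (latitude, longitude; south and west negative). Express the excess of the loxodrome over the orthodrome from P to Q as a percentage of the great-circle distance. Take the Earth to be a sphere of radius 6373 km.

Great circle: σ = 2.2077 rad → d_gc = Rσ = 14069.5 km
Rhumb: Δφ = -1.8047, Δλ = +2.5864, Δψ = -2.6732, q = Δφ/Δψ = 0.6751 → d_rh = R√(Δφ²+q²Δλ²) = 16003.1 km
Excess = (16003.1 − 14069.5) / 14069.5 = 1933.6 / 14069.5 = 13.74% ≈ 13.7%

13.7%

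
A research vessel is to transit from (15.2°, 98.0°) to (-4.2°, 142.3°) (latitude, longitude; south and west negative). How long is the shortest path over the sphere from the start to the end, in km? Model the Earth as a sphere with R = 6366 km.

Haversine: a = sin²(Δφ/2)+cos φ₁ cos φ₂ sin²(Δλ/2) = 0.16520;  σ = 2·atan2(√a,√(1−a))
σ = 47.964° → d = Rσ = 6366·0.83713 = 5329 km

5329 km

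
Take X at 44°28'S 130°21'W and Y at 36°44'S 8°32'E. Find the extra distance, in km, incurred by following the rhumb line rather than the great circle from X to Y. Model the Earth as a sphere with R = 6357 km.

Great circle: cos σ = sin φ₁ sin φ₂ + cos φ₁ cos φ₂ cos Δλ,  σ = 1.5827 rad → d_gc = 10061.4 km
Rhumb line: Δψ = +0.1781, q = Δφ/Δψ = 0.7578, d_rh = R√(Δφ²+q²Δλ²) = 11709.3 km
Excess = 11709.3 − 10061.4 = 1647.9 ≈ 1648 km

1648 km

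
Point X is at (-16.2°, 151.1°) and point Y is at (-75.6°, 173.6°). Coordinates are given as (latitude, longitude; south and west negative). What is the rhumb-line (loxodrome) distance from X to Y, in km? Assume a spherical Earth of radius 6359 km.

6751 km

Rhumb course C = atan2(Δλ, Δψ) with Δψ = ln[tan(π/4+φ₂/2)/tan(π/4+φ₁/2)] = -1.7823, Δλ = +0.3927 → C = 167.57°
d = R·|Δφ| / |cos C| = 6359·1.03673 / 0.97658 = 6751 km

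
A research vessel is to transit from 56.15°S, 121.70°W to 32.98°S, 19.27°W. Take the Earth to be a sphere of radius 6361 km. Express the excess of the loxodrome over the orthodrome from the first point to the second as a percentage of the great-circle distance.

Great circle: σ = 1.2116 rad → d_gc = Rσ = 7707.1 km
Rhumb: Δφ = +0.4044, Δλ = +1.7877, Δψ = +0.5794, q = Δφ/Δψ = 0.6979 → d_rh = R√(Δφ²+q²Δλ²) = 8343.0 km
Excess = (8343.0 − 7707.1) / 7707.1 = 635.9 / 7707.1 = 8.251% ≈ 8.3%

8.3%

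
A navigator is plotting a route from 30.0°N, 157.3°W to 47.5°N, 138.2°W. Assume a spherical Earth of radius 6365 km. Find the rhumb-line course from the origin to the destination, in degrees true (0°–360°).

Δψ = ln[tan(π/4+φ₂/2)/tan(π/4+φ₁/2)] = +0.3952
Δλ = +0.3334 rad (taken the short way round)
course = atan2(Δλ, Δψ) = 40.15°

40.1°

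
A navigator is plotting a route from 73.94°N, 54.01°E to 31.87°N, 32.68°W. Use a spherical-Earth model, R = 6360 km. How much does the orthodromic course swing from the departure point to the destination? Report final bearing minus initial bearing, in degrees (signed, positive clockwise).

At departure: θ₁ = atan2(sin Δλ cos φ₂, cos φ₁ sin φ₂ − sin φ₁ cos φ₂ cos Δλ) = 276.66°
At arrival: θ₂ = atan2(sin Δλ cos φ₁, −cos φ₂ sin φ₁ + sin φ₂ cos φ₁ cos Δλ) = 198.88°
Δθ = θ₂ − θ₁ = -77.8°

-77.8°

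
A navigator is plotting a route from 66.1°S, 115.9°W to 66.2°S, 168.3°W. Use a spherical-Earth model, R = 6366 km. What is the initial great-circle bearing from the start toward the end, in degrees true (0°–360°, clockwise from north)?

θ = atan2( sin Δλ·cos φ₂ ,  cos φ₁ sin φ₂ − sin φ₁ cos φ₂ cos Δλ )
  = atan2(-0.3197, -0.1456) = 245.52°

245.5°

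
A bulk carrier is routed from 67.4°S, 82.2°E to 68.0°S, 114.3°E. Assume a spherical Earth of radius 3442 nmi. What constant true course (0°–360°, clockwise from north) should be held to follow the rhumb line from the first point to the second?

Meridional parts: M(φ₁)=-1.6103, M(φ₂)=-1.6379 → ΔM = -0.0276;  Δλ = +0.5603 rad
tan C = Δλ / ΔM = -20.2997 → C = 92.82°

92.8°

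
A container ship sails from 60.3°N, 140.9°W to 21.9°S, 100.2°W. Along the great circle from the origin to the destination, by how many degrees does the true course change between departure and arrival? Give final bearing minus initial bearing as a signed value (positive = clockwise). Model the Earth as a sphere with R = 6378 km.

+18.4°

Initial bearing θ₁ = atan2(sin Δλ cos φ₂, cos φ₁ sin φ₂ − sin φ₁ cos φ₂ cos Δλ) = 142.76°
Final bearing θ₂ = (initial bearing from the destination back to the start) + 180° = 161.14°
Δθ = θ₂ − θ₁ = +18.4°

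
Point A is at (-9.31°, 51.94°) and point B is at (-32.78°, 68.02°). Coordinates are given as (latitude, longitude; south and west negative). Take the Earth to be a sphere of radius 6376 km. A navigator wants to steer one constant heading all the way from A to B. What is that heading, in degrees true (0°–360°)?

Δψ = ln[tan(π/4+φ₂/2)/tan(π/4+φ₁/2)] = -0.4429
Δλ = +0.2806 rad (taken the short way round)
course = atan2(Δλ, Δψ) = 147.64°

147.6°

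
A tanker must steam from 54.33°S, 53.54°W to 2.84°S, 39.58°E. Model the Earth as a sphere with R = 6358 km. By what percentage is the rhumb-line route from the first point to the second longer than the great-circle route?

Great circle: σ = 1.5622 rad → d_gc = Rσ = 9932.7 km
Rhumb: Δφ = +0.8987, Δλ = +1.6253, Δψ = +1.0844, q = Δφ/Δψ = 0.8287 → d_rh = R√(Δφ²+q²Δλ²) = 10294.5 km
Excess = (10294.5 − 9932.7) / 9932.7 = 361.8 / 9932.7 = 3.64% ≈ 3.6%

3.6%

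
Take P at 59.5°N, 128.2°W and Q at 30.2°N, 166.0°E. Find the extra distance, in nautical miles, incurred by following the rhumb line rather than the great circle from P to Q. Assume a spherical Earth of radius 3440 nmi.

Great circle: cos σ = sin φ₁ sin φ₂ + cos φ₁ cos φ₂ cos Δλ,  σ = 0.9107 rad → d_gc = 3132.6 nmi
Rhumb line: Δψ = -0.7463, q = Δφ/Δψ = 0.6852, d_rh = R√(Δφ²+q²Δλ²) = 3228.4 nmi
Excess = 3228.4 − 3132.6 = 95.8 ≈ 96 nmi

96 nmi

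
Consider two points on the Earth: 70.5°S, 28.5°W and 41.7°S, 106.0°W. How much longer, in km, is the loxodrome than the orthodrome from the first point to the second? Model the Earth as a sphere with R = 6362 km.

Great circle: cos σ = sin φ₁ sin φ₂ + cos φ₁ cos φ₂ cos Δλ,  σ = 0.8216 rad → d_gc = 5227.3 km
Rhumb line: Δψ = +0.9591, q = Δφ/Δψ = 0.5241, d_rh = R√(Δφ²+q²Δλ²) = 5528.7 km
Excess = 5528.7 − 5227.3 = 301.4 ≈ 301 km

301 km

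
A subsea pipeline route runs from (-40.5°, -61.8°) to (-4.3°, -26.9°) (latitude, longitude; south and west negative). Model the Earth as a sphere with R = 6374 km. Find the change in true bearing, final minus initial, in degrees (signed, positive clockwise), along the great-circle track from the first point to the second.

-14.4°

At departure: θ₁ = atan2(sin Δλ cos φ₂, cos φ₁ sin φ₂ − sin φ₁ cos φ₂ cos Δλ) = 50.27°
At arrival: θ₂ = atan2(sin Δλ cos φ₁, −cos φ₂ sin φ₁ + sin φ₂ cos φ₁ cos Δλ) = 35.91°
Δθ = θ₂ − θ₁ = -14.4°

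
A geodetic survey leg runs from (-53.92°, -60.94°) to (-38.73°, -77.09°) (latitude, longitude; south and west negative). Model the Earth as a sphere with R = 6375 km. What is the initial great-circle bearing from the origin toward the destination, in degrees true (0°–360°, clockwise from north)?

θ = atan2( sin Δλ·cos φ₂ ,  cos φ₁ sin φ₂ − sin φ₁ cos φ₂ cos Δλ )
  = atan2(-0.2170, +0.2371) = 317.54°

317.5°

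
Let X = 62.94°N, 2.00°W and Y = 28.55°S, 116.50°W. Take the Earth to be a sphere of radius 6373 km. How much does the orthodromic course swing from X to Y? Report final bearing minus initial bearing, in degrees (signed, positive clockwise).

-66.7°

Initial bearing θ₁ = atan2(sin Δλ cos φ₂, cos φ₁ sin φ₂ − sin φ₁ cos φ₂ cos Δλ) = 277.62°
Final bearing θ₂ = (initial bearing from the destination back to the start) + 180° = 210.89°
Δθ = θ₂ − θ₁ = -66.7°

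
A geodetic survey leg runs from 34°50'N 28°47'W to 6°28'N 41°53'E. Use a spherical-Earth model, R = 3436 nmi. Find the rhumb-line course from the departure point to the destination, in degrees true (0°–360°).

113.5°

Δψ = ln[tan(π/4+φ₂/2)/tan(π/4+φ₁/2)] = -0.5362
Δλ = +1.2334 rad (taken the short way round)
course = atan2(Δλ, Δψ) = 113.50°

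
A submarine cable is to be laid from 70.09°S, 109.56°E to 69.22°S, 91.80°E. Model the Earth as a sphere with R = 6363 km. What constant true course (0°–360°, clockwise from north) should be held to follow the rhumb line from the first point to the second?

Δψ = ln[tan(π/4+φ₂/2)/tan(π/4+φ₁/2)] = +0.0437
Δλ = -0.3100 rad (taken the short way round)
course = atan2(Δλ, Δψ) = 278.02°

278.0°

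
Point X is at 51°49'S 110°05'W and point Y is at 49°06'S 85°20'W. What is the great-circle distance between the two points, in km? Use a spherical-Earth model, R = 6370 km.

cos σ = sin φ₁ sin φ₂ + cos φ₁ cos φ₂ cos Δλ
      = sin(-51.82°)sin(-49.10°) + cos(-51.82°)cos(-49.10°)cos(24.75°) = 0.9617
σ = 15.909° → d = Rσ = 6370·0.27767 = 1769 km

1769 km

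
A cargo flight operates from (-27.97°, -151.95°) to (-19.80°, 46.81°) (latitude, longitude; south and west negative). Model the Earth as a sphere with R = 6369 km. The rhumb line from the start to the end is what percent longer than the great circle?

Great circle: σ = 2.2497 rad → d_gc = Rσ = 14328.5 km
Rhumb: Δφ = +0.1426, Δλ = -2.8142, Δψ = +0.1561, q = Δφ/Δψ = 0.9133 → d_rh = R√(Δφ²+q²Δλ²) = 16394.3 km
Excess = (16394.3 − 14328.5) / 14328.5 = 2065.8 / 14328.5 = 14.42% ≈ 14.4%

14.4%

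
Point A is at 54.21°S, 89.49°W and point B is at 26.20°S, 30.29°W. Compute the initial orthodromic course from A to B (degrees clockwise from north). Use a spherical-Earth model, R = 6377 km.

81.6°

θ = atan2( sin Δλ·cos φ₂ ,  cos φ₁ sin φ₂ − sin φ₁ cos φ₂ cos Δλ )
  = atan2(+0.7707, +0.1145) = 81.55°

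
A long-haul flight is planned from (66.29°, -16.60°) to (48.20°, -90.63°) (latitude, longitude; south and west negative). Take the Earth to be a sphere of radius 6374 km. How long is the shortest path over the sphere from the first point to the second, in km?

4546 km

Haversine: a = sin²(Δφ/2)+cos φ₁ cos φ₂ sin²(Δλ/2) = 0.12185;  σ = 2·atan2(√a,√(1−a))
σ = 40.862° → d = Rσ = 6374·0.71317 = 4546 km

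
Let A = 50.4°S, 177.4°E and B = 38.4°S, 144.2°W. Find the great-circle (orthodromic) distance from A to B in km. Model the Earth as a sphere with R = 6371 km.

cos σ = sin φ₁ sin φ₂ + cos φ₁ cos φ₂ cos Δλ
      = sin(-50.40°)sin(-38.40°) + cos(-50.40°)cos(-38.40°)cos(38.40°) = 0.8701
σ = 29.531° → d = Rσ = 6371·0.51541 = 3284 km

3284 km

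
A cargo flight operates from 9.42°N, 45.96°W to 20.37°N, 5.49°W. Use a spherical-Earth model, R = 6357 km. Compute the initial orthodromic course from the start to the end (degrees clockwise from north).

N = sin Δλ·cos φ₂ = +0.6085;  D = cos φ₁ sin φ₂ − sin φ₁ cos φ₂ cos Δλ = +0.2267
initial course = atan2(N, D) = 69.57°

69.6°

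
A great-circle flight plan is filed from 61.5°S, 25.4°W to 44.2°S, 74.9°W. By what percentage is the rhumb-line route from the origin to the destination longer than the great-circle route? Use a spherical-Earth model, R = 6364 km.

2.1%

Great circle: σ = 0.5829 rad → d_gc = Rσ = 3709.9 km
Rhumb: Δφ = +0.3019, Δλ = -0.8639, Δψ = +0.5088, q = Δφ/Δψ = 0.5935 → d_rh = R√(Δφ²+q²Δλ²) = 3786.7 km
Excess = (3786.7 − 3709.9) / 3709.9 = 76.8 / 3709.9 = 2.07% ≈ 2.1%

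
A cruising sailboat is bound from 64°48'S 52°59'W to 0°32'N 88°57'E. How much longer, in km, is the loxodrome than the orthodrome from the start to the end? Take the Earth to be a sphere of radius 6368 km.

1731 km

Great circle: cos σ = sin φ₁ sin φ₂ + cos φ₁ cos φ₂ cos Δλ,  σ = 1.9216 rad → d_gc = 12236.5 km
Rhumb line: Δψ = +1.5075, q = Δφ/Δψ = 0.7564, d_rh = R√(Δφ²+q²Δλ²) = 13967.7 km
Excess = 13967.7 − 12236.5 = 1731.2 ≈ 1731 km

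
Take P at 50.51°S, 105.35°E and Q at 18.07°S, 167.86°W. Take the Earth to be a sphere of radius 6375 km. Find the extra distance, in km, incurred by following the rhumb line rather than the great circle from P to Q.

316 km

Great circle: cos σ = sin φ₁ sin φ₂ + cos φ₁ cos φ₂ cos Δλ,  σ = 1.2940 rad → d_gc = 8249.6 km
Rhumb line: Δψ = +0.7039, q = Δφ/Δψ = 0.8044, d_rh = R√(Δφ²+q²Δλ²) = 8565.4 km
Excess = 8565.4 − 8249.6 = 315.8 ≈ 316 km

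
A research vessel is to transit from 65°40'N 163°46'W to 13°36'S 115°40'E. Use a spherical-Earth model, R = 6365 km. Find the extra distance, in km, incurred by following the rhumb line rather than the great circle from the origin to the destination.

Great circle: cos σ = sin φ₁ sin φ₂ + cos φ₁ cos φ₂ cos Δλ,  σ = 1.7200 rad → d_gc = 10947.6 km
Rhumb line: Δψ = -1.7740, q = Δφ/Δψ = 0.7799, d_rh = R√(Δφ²+q²Δλ²) = 11236.6 km
Excess = 11236.6 − 10947.6 = 289.0 ≈ 289 km

289 km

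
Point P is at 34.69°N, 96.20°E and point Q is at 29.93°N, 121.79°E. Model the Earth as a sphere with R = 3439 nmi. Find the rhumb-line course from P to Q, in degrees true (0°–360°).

Δψ = ln[tan(π/4+φ₂/2)/tan(π/4+φ₁/2)] = -0.0983
Δλ = +0.4466 rad (taken the short way round)
course = atan2(Δλ, Δψ) = 102.42°

102.4°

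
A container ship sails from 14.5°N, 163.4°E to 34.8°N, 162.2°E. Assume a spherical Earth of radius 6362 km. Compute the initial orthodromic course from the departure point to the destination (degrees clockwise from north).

θ = atan2( sin Δλ·cos φ₂ ,  cos φ₁ sin φ₂ − sin φ₁ cos φ₂ cos Δλ )
  = atan2(-0.0172, +0.3470) = 357.16°

357.2°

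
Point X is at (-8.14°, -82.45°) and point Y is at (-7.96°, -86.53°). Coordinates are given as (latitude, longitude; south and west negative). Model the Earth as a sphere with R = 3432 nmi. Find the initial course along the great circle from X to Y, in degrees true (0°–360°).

θ = atan2( sin Δλ·cos φ₂ ,  cos φ₁ sin φ₂ − sin φ₁ cos φ₂ cos Δλ )
  = atan2(-0.0705, +0.0028) = 272.26°

272.3°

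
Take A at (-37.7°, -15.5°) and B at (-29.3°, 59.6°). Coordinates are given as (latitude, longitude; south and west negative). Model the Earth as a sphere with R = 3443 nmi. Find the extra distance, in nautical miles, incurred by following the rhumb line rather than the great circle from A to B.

Great circle: cos σ = sin φ₁ sin φ₂ + cos φ₁ cos φ₂ cos Δλ,  σ = 1.0739 rad → d_gc = 3697.5 nmi
Rhumb line: Δψ = +0.1761, q = Δφ/Δψ = 0.8325, d_rh = R√(Δφ²+q²Δλ²) = 3790.7 nmi
Excess = 3790.7 − 3697.5 = 93.2 ≈ 93 nmi

93 nmi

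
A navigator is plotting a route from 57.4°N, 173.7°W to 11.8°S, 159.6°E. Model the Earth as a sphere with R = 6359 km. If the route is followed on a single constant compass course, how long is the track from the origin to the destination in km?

Rhumb course C = atan2(Δλ, Δψ) with Δψ = ln[tan(π/4+φ₂/2)/tan(π/4+φ₁/2)] = -1.4370, Δλ = -0.4660 → C = 197.97°
d = R·|Δφ| / |cos C| = 6359·1.20777 / 0.95123 = 8074 km

8074 km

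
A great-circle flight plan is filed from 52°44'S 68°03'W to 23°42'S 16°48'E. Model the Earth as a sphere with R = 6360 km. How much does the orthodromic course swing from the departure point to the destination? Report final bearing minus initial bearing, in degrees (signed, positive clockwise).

-60.6°

At departure: θ₁ = atan2(sin Δλ cos φ₂, cos φ₁ sin φ₂ − sin φ₁ cos φ₂ cos Δλ) = 101.04°
At arrival: θ₂ = atan2(sin Δλ cos φ₁, −cos φ₂ sin φ₁ + sin φ₂ cos φ₁ cos Δλ) = 40.47°
Δθ = θ₂ − θ₁ = -60.6°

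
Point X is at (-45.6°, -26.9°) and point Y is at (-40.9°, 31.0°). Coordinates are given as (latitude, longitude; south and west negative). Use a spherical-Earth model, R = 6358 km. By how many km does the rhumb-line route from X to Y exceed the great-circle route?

Great circle: cos σ = sin φ₁ sin φ₂ + cos φ₁ cos φ₂ cos Δλ,  σ = 0.7245 rad → d_gc = 4606.5 km
Rhumb line: Δψ = +0.1127, q = Δφ/Δψ = 0.7278, d_rh = R√(Δφ²+q²Δλ²) = 4705.2 km
Excess = 4705.2 − 4606.5 = 98.7 ≈ 99 km

99 km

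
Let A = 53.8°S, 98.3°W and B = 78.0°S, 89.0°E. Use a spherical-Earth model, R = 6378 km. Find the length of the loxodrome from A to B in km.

Rhumb course C = atan2(Δλ, Δψ) with Δψ = ln[tan(π/4+φ₂/2)/tan(π/4+φ₁/2)] = -1.1345, Δλ = -3.0142 → C = 249.37°
d = R·|Δφ| / |cos C| = 6378·0.42237 / 0.35227 = 7647 km

7647 km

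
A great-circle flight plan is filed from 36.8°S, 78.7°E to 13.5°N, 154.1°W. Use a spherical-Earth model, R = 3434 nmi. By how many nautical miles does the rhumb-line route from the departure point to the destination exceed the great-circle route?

Great circle: cos σ = sin φ₁ sin φ₂ + cos φ₁ cos φ₂ cos Δλ,  σ = 2.2276 rad → d_gc = 7649.6 nmi
Rhumb line: Δψ = +0.9295, q = Δφ/Δψ = 0.9445, d_rh = R√(Δφ²+q²Δλ²) = 7806.4 nmi
Excess = 7806.4 − 7649.6 = 156.8 ≈ 157 nmi

157 nmi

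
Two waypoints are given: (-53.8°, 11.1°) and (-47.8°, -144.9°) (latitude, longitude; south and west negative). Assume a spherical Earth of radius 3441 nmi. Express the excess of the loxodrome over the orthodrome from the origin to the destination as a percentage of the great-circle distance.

Great circle: σ = 1.3332 rad → d_gc = Rσ = 4587.5 nmi
Rhumb: Δφ = +0.1047, Δλ = -2.7227, Δψ = +0.1660, q = Δφ/Δψ = 0.6309 → d_rh = R√(Δφ²+q²Δλ²) = 5921.5 nmi
Excess = (5921.5 − 4587.5) / 4587.5 = 1334.0 / 4587.5 = 29.08% ≈ 29.1%

29.1%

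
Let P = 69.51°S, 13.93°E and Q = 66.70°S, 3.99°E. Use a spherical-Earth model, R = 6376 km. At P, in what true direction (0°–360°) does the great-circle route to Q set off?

302.5°

θ = atan2( sin Δλ·cos φ₂ ,  cos φ₁ sin φ₂ − sin φ₁ cos φ₂ cos Δλ )
  = atan2(-0.0683, +0.0435) = 302.48°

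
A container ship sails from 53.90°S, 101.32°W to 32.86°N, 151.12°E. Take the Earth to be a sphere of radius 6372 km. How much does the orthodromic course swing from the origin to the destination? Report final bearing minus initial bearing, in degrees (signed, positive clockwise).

+37.9°

Initial bearing θ₁ = atan2(sin Δλ cos φ₂, cos φ₁ sin φ₂ − sin φ₁ cos φ₂ cos Δλ) = 278.17°
Final bearing θ₂ = (initial bearing from the destination back to the start) + 180° = 316.03°
Δθ = θ₂ − θ₁ = +37.9°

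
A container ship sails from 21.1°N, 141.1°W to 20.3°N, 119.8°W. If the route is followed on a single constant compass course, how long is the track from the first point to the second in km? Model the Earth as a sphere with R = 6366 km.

Δψ = ln[tan(π/4+φ₂/2)/tan(π/4+φ₁/2)] = -0.0149;  Δφ = -0.0140 rad,  Δλ = +0.3718 rad
q = Δφ/Δψ = 0.9354
d = R·√(Δφ² + q²Δλ²) = 6366·0.34803 = 2216 km

2216 km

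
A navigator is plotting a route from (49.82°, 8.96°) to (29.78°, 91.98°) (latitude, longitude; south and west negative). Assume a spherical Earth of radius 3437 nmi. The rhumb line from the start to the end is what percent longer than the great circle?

Great circle: σ = 1.1068 rad → d_gc = Rσ = 3804.1 nmi
Rhumb: Δφ = -0.3498, Δλ = +1.4490, Δψ = -0.4609, q = Δφ/Δψ = 0.7588 → d_rh = R√(Δφ²+q²Δλ²) = 3965.6 nmi
Excess = (3965.6 − 3804.1) / 3804.1 = 161.5 / 3804.1 = 4.245% ≈ 4.2%

4.2%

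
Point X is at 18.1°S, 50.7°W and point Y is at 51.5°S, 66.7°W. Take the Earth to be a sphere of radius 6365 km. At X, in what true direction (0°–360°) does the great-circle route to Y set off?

197.1°

θ = atan2( sin Δλ·cos φ₂ ,  cos φ₁ sin φ₂ − sin φ₁ cos φ₂ cos Δλ )
  = atan2(-0.1716, -0.5580) = 197.09°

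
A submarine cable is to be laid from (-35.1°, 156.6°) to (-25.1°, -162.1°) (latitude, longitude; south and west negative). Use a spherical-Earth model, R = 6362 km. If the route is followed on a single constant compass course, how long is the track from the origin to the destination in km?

Rhumb course C = atan2(Δλ, Δψ) with Δψ = ln[tan(π/4+φ₂/2)/tan(π/4+φ₁/2)] = +0.2022, Δλ = +0.7208 → C = 74.33°
d = R·|Δφ| / |cos C| = 6362·0.17453 / 0.27005 = 4112 km

4112 km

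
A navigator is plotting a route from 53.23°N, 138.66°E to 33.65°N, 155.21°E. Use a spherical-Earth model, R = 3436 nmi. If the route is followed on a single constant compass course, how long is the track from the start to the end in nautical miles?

1373 nmi

Rhumb course C = atan2(Δλ, Δψ) with Δψ = ln[tan(π/4+φ₂/2)/tan(π/4+φ₁/2)] = -0.4772, Δλ = +0.2889 → C = 148.81°
d = R·|Δφ| / |cos C| = 3436·0.34174 / 0.85549 = 1373 nmi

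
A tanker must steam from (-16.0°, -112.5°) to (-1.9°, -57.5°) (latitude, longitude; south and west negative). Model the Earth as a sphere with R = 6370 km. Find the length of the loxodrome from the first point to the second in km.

Δψ = ln[tan(π/4+φ₂/2)/tan(π/4+φ₁/2)] = +0.2498;  Δφ = +0.2461 rad,  Δλ = +0.9599 rad
q = Δφ/Δψ = 0.9852
d = R·√(Δφ² + q²Δλ²) = 6370·0.97722 = 6225 km

6225 km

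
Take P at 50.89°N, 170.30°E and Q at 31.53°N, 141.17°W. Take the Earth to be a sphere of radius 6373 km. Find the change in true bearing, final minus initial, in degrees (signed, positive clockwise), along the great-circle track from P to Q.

+33.5°

At departure: θ₁ = atan2(sin Δλ cos φ₂, cos φ₁ sin φ₂ − sin φ₁ cos φ₂ cos Δλ) = 99.61°
At arrival: θ₂ = atan2(sin Δλ cos φ₁, −cos φ₂ sin φ₁ + sin φ₂ cos φ₁ cos Δλ) = 133.14°
Δθ = θ₂ − θ₁ = +33.5°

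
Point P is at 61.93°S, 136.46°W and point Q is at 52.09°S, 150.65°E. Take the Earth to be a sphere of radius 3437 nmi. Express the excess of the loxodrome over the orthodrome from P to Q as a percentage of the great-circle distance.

5.2%

Great circle: σ = 0.6742 rad → d_gc = Rσ = 2317.08 nmi
Rhumb: Δφ = +0.1717, Δλ = -1.2722, Δψ = +0.3177, q = Δφ/Δψ = 0.5406 → d_rh = R√(Δφ²+q²Δλ²) = 2436.43 nmi
Excess = (2436.43 − 2317.08) / 2317.08 = 119.35 / 2317.08 = 5.151% ≈ 5.2%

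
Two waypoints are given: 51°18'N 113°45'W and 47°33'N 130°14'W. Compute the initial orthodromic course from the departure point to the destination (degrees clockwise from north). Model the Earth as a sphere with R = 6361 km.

257.1°

θ = atan2( sin Δλ·cos φ₂ ,  cos φ₁ sin φ₂ − sin φ₁ cos φ₂ cos Δλ )
  = atan2(-0.1915, -0.0438) = 257.13°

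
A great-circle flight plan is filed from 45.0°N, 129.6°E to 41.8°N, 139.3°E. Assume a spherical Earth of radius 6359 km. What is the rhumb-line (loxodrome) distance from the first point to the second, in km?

859 km

Rhumb course C = atan2(Δλ, Δψ) with Δψ = ln[tan(π/4+φ₂/2)/tan(π/4+φ₁/2)] = -0.0769, Δλ = +0.1693 → C = 114.43°
d = R·|Δφ| / |cos C| = 6359·0.05585 / 0.41355 = 859 km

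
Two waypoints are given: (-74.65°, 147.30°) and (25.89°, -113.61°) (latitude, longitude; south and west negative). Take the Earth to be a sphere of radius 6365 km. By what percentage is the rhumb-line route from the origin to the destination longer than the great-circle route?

Great circle: σ = 2.0473 rad → d_gc = Rσ = 13031.2 km
Rhumb: Δφ = +1.7548, Δλ = +1.7294, Δψ = +2.4723, q = Δφ/Δψ = 0.7098 → d_rh = R√(Δφ²+q²Δλ²) = 13630.4 km
Excess = (13630.4 − 13031.2) / 13031.2 = 599.2 / 13031.2 = 4.60% ≈ 4.6%

4.6%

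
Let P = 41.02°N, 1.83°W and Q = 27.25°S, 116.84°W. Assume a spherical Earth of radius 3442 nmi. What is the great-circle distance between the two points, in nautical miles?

Haversine: a = sin²(Δφ/2)+cos φ₁ cos φ₂ sin²(Δλ/2) = 0.79204;  σ = 2·atan2(√a,√(1−a))
σ = 125.739° → d = Rσ = 3442·2.19455 = 7554 nmi

7554 nmi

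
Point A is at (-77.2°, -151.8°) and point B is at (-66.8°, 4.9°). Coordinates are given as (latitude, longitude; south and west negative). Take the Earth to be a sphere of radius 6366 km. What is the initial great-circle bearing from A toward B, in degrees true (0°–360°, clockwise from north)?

164.4°

N = sin Δλ·cos φ₂ = +0.1558;  D = cos φ₁ sin φ₂ − sin φ₁ cos φ₂ cos Δλ = -0.5565
initial course = atan2(N, D) = 164.36°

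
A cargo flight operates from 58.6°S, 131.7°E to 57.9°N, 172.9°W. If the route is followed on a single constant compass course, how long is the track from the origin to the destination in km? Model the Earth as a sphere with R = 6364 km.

13863 km

Rhumb course C = atan2(Δλ, Δψ) with Δψ = ln[tan(π/4+φ₂/2)/tan(π/4+φ₁/2)] = +2.5150, Δλ = +0.9669 → C = 21.03°
d = R·|Δφ| / |cos C| = 6364·2.03331 / 0.93339 = 13863 km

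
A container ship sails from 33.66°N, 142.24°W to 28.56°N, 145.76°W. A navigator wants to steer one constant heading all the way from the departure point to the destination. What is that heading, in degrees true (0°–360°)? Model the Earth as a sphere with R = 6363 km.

210.6°

Δψ = ln[tan(π/4+φ₂/2)/tan(π/4+φ₁/2)] = -0.1040
Δλ = -0.0614 rad (taken the short way round)
course = atan2(Δλ, Δψ) = 210.57°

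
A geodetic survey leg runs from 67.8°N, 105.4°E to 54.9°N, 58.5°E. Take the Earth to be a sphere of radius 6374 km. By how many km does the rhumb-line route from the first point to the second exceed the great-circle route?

Great circle: cos σ = sin φ₁ sin φ₂ + cos φ₁ cos φ₂ cos Δλ,  σ = 0.4372 rad → d_gc = 2786.6 km
Rhumb line: Δψ = -0.4775, q = Δφ/Δψ = 0.4715, d_rh = R√(Δφ²+q²Δλ²) = 2848.3 km
Excess = 2848.3 − 2786.6 = 61.7 ≈ 62 km

62 km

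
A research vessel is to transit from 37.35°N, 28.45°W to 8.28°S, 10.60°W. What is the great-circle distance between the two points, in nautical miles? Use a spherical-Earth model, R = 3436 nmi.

cos σ = sin φ₁ sin φ₂ + cos φ₁ cos φ₂ cos Δλ
      = sin(37.35°)sin(-8.28°) + cos(37.35°)cos(-8.28°)cos(17.85°) = 0.6614
σ = 48.592° → d = Rσ = 3436·0.84808 = 2914 nmi

2914 nmi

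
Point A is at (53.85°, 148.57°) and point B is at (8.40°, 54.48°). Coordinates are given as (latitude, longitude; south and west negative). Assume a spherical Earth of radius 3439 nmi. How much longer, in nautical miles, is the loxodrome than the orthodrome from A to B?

214 nmi

Great circle: cos σ = sin φ₁ sin φ₂ + cos φ₁ cos φ₂ cos Δλ,  σ = 1.4944 rad → d_gc = 5139.2 nmi
Rhumb line: Δψ = -0.9726, q = Δφ/Δψ = 0.8156, d_rh = R√(Δφ²+q²Δλ²) = 5353.3 nmi
Excess = 5353.3 − 5139.2 = 214.1 ≈ 214 nmi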